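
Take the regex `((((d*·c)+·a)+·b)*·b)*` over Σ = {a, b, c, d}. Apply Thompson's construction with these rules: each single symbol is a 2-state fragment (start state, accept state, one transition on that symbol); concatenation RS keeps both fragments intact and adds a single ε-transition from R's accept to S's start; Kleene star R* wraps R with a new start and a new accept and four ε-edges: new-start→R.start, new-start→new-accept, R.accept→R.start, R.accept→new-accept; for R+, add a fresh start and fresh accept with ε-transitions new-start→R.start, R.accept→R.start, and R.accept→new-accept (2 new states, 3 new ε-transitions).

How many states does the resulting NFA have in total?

Building bottom-up:
Each of the 5 symbol leaves contributes a 2-state fragment.
  d* → 4 states
  d*·c → 6 states
  (d*·c)+ → 8 states
  (d*·c)+·a → 10 states
  ((d*·c)+·a)+ → 12 states
  ((d*·c)+·a)+·b → 14 states
  (((d*·c)+·a)+·b)* → 16 states
  (((d*·c)+·a)+·b)*·b → 18 states
  ((((d*·c)+·a)+·b)*·b)* → 20 states

20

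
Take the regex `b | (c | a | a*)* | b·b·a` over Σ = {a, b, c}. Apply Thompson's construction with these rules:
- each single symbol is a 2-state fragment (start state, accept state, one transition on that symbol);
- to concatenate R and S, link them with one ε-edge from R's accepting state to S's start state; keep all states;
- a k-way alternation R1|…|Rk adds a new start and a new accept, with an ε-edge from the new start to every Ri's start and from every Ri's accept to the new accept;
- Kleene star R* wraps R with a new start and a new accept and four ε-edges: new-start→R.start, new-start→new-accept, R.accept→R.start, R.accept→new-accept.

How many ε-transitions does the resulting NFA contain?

22

Bottom-up over the parse tree:
Each of the 7 symbol leaves contributes 0 ε-transitions.
  a* → 4 ε-transitions
  c | a | a* → 10 ε-transitions
  (c | a | a*)* → 14 ε-transitions
  b·b·a → 2 ε-transitions
  b | (c | a | a*)* | b·b·a → 22 ε-transitions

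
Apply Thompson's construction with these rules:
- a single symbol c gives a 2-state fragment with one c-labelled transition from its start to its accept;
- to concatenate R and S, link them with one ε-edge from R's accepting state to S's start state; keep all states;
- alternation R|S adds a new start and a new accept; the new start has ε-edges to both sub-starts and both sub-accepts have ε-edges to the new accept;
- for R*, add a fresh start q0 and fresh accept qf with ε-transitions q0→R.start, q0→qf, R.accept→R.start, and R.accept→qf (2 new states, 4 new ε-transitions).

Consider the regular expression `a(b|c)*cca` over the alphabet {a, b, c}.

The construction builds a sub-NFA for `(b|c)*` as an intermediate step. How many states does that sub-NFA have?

Fragment for `(b|c)*`:
Each of the 2 symbol leaves contributes a 2-state fragment.
  b|c → 6 states
  (b|c)* → 8 states

8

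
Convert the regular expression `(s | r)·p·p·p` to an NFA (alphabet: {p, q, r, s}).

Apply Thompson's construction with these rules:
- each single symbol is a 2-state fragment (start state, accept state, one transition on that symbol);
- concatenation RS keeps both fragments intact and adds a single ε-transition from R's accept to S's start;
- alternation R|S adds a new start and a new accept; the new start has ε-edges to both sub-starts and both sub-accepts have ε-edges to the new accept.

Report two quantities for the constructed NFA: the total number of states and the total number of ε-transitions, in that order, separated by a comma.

Per subexpression:
Each of the 5 symbol leaves contributes 2 states and 0 ε-transitions.
  s | r — 6 states, 4 ε-transitions
  (s | r)·p·p·p — 12 states, 7 ε-transitions

12, 7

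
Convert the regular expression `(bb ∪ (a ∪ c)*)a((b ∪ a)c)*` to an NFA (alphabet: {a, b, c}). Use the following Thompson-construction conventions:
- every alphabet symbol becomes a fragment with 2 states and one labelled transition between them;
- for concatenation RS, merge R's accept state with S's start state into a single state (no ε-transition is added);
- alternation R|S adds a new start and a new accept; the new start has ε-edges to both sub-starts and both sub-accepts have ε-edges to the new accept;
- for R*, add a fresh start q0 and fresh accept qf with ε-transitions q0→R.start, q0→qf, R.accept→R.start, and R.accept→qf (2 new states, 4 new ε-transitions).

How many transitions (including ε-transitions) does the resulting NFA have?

Per subexpression:
Each of the 8 symbol leaves contributes 1 transition (1 symbol, 0 ε).
  bb : 2 transitions (2 symbol, 0 ε)
  a ∪ c : 6 transitions (2 symbol, 4 ε)
  (a ∪ c)* : 10 transitions (2 symbol, 8 ε)
  bb ∪ (a ∪ c)* : 16 transitions (4 symbol, 12 ε)
  b ∪ a : 6 transitions (2 symbol, 4 ε)
  (b ∪ a)c : 7 transitions (3 symbol, 4 ε)
  ((b ∪ a)c)* : 11 transitions (3 symbol, 8 ε)
  (bb ∪ (a ∪ c)*)a((b ∪ a)c)* : 28 transitions (8 symbol, 20 ε)

28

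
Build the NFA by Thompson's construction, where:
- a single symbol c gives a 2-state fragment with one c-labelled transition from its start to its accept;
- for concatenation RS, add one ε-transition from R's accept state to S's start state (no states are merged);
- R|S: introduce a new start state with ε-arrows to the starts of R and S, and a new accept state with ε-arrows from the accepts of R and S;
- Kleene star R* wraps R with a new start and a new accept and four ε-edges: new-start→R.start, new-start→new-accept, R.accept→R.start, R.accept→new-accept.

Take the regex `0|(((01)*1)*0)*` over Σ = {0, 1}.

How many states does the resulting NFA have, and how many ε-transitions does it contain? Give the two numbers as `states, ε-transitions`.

18, 19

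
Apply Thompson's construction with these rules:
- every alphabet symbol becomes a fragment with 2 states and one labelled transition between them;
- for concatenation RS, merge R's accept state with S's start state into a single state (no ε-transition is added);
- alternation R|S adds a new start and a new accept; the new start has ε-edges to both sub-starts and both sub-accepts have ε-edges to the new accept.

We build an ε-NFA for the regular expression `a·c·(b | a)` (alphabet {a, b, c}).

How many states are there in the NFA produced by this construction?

Per subexpression:
Each of the 4 symbol leaves contributes a 2-state fragment.
  b | a — 6 states
  a·c·(b | a) — 8 states

8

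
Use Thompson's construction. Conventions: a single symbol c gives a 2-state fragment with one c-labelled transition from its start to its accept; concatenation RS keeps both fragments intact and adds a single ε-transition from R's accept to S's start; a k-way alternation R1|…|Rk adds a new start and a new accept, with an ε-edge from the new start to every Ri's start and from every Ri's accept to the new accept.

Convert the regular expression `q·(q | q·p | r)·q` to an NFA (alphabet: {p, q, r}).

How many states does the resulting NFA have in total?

Per subexpression:
Each of the 6 symbol leaves contributes a 2-state fragment.
  q·p → 4 states
  q | q·p | r → 10 states
  q·(q | q·p | r)·q → 14 states

14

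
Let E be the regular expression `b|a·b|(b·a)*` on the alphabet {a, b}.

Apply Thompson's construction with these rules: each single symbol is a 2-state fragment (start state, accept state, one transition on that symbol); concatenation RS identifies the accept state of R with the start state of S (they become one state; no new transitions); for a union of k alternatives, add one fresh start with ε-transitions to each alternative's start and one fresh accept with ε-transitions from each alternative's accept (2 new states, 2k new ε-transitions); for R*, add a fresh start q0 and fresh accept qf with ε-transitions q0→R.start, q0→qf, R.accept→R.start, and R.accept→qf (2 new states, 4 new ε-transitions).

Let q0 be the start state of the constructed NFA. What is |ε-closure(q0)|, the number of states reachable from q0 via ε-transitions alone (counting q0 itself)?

7

Compute the ε-closure size of each fragment's start state recursively; a symbol fragment's start has no outgoing ε-edge, so its closure is just itself (size 1).
  a·b — C equals the left operand's closure size = 1 (its accept is not ε-reachable, so the closure stops there)
  b·a — same as the first factor's closure: C = 1
  (b·a)* — the star's fresh start ε-reaches both the body's start and the fresh accept: C = 2 + 1 = 3
  b|a·b|(b·a)* — C = 1 (new start) + (1 + 1 + 3) + 1 (new accept, since some branch ε-reaches its own accept) = 7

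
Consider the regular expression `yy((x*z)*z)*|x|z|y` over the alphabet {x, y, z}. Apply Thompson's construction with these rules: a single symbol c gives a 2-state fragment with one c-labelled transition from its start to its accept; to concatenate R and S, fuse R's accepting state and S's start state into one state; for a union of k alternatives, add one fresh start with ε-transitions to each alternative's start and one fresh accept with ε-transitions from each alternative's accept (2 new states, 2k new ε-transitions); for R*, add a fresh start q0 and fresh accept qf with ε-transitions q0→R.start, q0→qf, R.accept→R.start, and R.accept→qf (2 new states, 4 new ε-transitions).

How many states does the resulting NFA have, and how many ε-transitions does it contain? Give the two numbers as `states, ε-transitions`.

Building bottom-up:
Each of the 8 symbol leaves contributes 2 states and 0 ε-transitions.
  x* = 4 states, 4 ε-transitions
  x*z = 5 states, 4 ε-transitions
  (x*z)* = 7 states, 8 ε-transitions
  (x*z)*z = 8 states, 8 ε-transitions
  ((x*z)*z)* = 10 states, 12 ε-transitions
  yy((x*z)*z)* = 12 states, 12 ε-transitions
  yy((x*z)*z)*|x|z|y = 20 states, 20 ε-transitions

20, 20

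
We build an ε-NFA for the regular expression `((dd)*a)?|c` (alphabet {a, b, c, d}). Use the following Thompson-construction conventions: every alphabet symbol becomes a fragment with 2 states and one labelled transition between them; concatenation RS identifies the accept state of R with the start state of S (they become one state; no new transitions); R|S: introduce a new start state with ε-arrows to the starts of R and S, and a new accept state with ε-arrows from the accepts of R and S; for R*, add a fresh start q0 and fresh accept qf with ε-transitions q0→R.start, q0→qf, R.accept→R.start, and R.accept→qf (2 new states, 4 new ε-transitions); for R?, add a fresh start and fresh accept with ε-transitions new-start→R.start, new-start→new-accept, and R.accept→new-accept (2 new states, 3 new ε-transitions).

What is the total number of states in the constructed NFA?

Building bottom-up:
Each of the 4 symbol leaves contributes a 2-state fragment.
  dd — 3 states
  (dd)* — 5 states
  (dd)*a — 6 states
  ((dd)*a)? — 8 states
  ((dd)*a)?|c — 12 states

12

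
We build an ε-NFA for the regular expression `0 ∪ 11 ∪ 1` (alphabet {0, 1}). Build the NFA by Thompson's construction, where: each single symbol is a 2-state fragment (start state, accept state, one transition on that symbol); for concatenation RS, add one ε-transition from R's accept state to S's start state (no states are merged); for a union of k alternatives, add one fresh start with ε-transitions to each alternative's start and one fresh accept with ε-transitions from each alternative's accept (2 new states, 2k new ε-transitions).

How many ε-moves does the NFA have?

7

Per subexpression:
Each of the 4 symbol leaves contributes 0 ε-transitions.
  11 : 1 ε-transition
  0 ∪ 11 ∪ 1 : 7 ε-transitions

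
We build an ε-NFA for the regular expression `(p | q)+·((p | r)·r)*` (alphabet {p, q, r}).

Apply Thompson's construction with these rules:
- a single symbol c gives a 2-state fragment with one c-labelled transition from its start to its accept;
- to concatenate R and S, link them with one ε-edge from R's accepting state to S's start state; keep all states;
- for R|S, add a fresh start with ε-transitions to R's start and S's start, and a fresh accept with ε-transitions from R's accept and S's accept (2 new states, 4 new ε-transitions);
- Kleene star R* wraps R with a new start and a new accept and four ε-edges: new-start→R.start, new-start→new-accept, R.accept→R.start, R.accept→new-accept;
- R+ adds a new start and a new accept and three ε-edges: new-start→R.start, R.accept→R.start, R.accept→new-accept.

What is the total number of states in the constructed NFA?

Per subexpression:
Each of the 5 symbol leaves contributes a 2-state fragment.
  p | q = 6 states
  (p | q)+ = 8 states
  p | r = 6 states
  (p | r)·r = 8 states
  ((p | r)·r)* = 10 states
  (p | q)+·((p | r)·r)* = 18 states

18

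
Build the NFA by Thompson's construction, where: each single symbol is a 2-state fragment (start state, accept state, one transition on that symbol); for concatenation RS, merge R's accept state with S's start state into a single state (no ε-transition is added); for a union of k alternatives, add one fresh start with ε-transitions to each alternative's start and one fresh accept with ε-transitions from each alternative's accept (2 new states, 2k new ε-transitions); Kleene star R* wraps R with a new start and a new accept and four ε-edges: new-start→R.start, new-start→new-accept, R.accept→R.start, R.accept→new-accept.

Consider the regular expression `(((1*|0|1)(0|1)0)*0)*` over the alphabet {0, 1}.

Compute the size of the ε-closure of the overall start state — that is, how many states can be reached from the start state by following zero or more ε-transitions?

13

Work bottom-up. For each fragment F, track |ε-closure(F.start)| and whether F's accept lies in that closure (i.e. whether F accepts ε). A single-symbol fragment has closure size 1 and does not accept ε.
  1* → C = 1 (new start) + 1 (body) + 1 (new accept) = 3
  1*|0|1 → C = 1 (new start) + (3 + 1 + 1) + 1 (new accept, since some branch ε-reaches its own accept) = 7
  0|1 → new start ε-reaches every alternative's start; none of them accept ε, so the new accept is not reached: C = 1 + 1 + 1 = 3
  (1*|0|1)(0|1)0 → C = 7 + (3−1) = 9 (closure spills across the concat boundary because the left factor accepts ε)
  ((1*|0|1)(0|1)0)* → the star's fresh start ε-reaches both the body's start and the fresh accept: C = 2 + 9 = 11
  ((1*|0|1)(0|1)0)*0 → C = 11 + (1−1) = 11 (closure spills across the concat boundary because the left factor accepts ε)
  (((1*|0|1)(0|1)0)*0)* → new start has ε-edges to the inner start and to the new accept, so C = 2 + 11 = 13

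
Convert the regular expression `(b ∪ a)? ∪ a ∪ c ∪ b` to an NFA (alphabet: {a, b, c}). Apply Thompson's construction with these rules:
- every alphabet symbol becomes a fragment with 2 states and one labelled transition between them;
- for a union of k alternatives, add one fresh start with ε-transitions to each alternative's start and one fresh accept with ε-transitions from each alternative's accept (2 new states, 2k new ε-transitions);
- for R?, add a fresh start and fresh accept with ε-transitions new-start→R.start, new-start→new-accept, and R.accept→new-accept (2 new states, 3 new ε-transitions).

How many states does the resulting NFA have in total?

16

Building bottom-up:
Each of the 5 symbol leaves contributes a 2-state fragment.
  b ∪ a = 6 states
  (b ∪ a)? = 8 states
  (b ∪ a)? ∪ a ∪ c ∪ b = 16 states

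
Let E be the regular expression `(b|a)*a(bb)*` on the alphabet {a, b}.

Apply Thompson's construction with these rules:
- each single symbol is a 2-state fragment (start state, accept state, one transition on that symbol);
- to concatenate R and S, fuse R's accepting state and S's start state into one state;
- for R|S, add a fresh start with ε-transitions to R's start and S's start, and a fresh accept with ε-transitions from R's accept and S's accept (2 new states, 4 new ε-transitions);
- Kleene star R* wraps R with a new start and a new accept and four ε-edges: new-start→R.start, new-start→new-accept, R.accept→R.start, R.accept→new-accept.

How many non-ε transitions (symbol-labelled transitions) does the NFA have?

5

Recursing over subexpressions:
Each of the 5 symbol leaves contributes exactly 1 symbol transition.
  b|a : 2 symbol transitions
  (b|a)* : 2 symbol transitions
  bb : 2 symbol transitions
  (bb)* : 2 symbol transitions
  (b|a)*a(bb)* : 5 symbol transitions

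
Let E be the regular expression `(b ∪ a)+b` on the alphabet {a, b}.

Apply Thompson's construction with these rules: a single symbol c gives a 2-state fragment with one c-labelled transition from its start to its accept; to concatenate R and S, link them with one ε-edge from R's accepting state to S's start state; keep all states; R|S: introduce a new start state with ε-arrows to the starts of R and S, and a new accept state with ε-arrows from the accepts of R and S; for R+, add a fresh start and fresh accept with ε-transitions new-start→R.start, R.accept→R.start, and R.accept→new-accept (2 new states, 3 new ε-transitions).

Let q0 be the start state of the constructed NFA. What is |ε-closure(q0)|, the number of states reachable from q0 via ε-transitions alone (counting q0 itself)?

Work bottom-up. For each fragment F, track |ε-closure(F.start)| and whether F's accept lies in that closure (i.e. whether F accepts ε). A single-symbol fragment has closure size 1 and does not accept ε.
  b ∪ a — |ε-closure| = 1 + 1 + 1 = 3 (the new accept is not ε-reachable since no branch accepts ε)
  (b ∪ a)+ — |ε-closure| = 1 + 3 = 4 (the body doesn't accept ε, so the new accept is not reached)
  (b ∪ a)+b — |ε-closure| equals the left operand's closure size = 4 (its accept is not ε-reachable, so the closure stops there)

4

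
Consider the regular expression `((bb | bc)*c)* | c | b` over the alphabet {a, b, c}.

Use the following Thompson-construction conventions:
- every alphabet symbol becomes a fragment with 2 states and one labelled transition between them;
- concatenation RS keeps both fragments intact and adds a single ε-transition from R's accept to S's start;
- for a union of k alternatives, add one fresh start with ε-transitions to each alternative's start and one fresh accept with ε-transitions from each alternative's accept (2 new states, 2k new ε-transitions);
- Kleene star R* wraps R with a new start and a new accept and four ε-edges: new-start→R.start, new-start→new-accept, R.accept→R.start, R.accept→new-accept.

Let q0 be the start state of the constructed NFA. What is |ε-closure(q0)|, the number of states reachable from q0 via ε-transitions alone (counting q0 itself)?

Let C(F) = |ε-closure(F.start)| within fragment F, and note whether F accepts ε. Symbol fragments have C = 1 and do not accept ε. Then:
  bb → C equals the left operand's closure size = 1 (its accept is not ε-reachable, so the closure stops there)
  bc → C equals the left operand's closure size = 1 (its accept is not ε-reachable, so the closure stops there)
  bb | bc → new start ε-reaches every alternative's start; none of them accept ε, so the new accept is not reached: C = 1 + 1 + 1 = 3
  (bb | bc)* → new start has ε-edges to the inner start and to the new accept, so C = 2 + 3 = 5
  (bb | bc)*c → the left operand accepts ε, so the closure extends into the next operand (via the concat ε-link); C = 5 + 1 = 6
  ((bb | bc)*c)* → the star's fresh start ε-reaches both the body's start and the fresh accept: C = 2 + 6 = 8
  ((bb | bc)*c)* | c | b → C = 1 (new start) + (8 + 1 + 1) + 1 (new accept, since some branch ε-reaches its own accept) = 12

12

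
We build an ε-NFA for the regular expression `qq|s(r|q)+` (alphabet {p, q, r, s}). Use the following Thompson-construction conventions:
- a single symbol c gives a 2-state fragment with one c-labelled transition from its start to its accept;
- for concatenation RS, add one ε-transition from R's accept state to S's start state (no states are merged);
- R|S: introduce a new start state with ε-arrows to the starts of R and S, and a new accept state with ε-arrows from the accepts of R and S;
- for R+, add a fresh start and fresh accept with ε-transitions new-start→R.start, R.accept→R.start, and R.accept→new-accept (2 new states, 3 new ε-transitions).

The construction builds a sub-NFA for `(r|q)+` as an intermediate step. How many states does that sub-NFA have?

8

Fragment for `(r|q)+`:
Each of the 2 symbol leaves contributes a 2-state fragment.
  r|q : 6 states
  (r|q)+ : 8 states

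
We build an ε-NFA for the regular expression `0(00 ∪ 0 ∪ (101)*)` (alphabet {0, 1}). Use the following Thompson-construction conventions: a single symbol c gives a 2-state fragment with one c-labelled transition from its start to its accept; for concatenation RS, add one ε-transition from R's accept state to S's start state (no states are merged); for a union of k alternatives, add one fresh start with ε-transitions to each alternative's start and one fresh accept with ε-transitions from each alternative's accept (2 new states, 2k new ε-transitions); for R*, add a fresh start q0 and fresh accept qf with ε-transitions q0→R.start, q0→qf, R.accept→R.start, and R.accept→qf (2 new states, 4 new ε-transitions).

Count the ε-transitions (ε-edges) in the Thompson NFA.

Per subexpression:
Each of the 7 symbol leaves contributes 0 ε-transitions.
  00 = 1 ε-transition
  101 = 2 ε-transitions
  (101)* = 6 ε-transitions
  00 ∪ 0 ∪ (101)* = 13 ε-transitions
  0(00 ∪ 0 ∪ (101)*) = 14 ε-transitions

14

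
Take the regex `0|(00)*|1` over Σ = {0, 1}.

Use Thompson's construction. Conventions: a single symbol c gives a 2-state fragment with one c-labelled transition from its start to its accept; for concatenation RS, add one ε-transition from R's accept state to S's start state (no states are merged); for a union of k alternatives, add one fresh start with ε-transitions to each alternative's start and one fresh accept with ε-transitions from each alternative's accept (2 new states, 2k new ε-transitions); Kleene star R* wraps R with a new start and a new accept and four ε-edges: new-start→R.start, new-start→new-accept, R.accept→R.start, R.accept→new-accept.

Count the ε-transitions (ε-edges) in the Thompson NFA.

11

Per subexpression:
Each of the 4 symbol leaves contributes 0 ε-transitions.
  00 : 1 ε-transition
  (00)* : 5 ε-transitions
  0|(00)*|1 : 11 ε-transitions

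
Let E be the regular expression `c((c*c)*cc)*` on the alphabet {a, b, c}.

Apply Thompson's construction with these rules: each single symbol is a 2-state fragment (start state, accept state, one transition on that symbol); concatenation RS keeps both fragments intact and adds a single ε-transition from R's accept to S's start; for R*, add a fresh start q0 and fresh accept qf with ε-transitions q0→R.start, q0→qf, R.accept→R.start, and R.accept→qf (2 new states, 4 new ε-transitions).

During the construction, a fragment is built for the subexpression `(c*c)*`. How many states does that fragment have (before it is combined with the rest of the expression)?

8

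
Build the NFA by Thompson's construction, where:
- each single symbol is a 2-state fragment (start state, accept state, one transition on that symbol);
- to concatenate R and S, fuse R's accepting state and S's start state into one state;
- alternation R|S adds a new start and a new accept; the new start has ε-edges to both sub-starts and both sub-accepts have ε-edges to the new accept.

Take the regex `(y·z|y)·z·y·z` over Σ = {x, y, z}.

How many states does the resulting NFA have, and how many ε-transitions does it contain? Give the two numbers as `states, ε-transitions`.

10, 4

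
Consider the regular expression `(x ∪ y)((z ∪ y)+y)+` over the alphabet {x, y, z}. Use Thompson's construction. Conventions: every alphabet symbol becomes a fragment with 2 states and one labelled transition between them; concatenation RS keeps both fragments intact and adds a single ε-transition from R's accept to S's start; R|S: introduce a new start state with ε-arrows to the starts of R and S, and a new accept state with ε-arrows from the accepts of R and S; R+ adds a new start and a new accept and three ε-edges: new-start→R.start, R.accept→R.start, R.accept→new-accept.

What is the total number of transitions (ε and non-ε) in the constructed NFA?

21

Bottom-up over the parse tree:
Each of the 5 symbol leaves contributes 1 transition (1 symbol, 0 ε).
  x ∪ y = 6 transitions (2 symbol, 4 ε)
  z ∪ y = 6 transitions (2 symbol, 4 ε)
  (z ∪ y)+ = 9 transitions (2 symbol, 7 ε)
  (z ∪ y)+y = 11 transitions (3 symbol, 8 ε)
  ((z ∪ y)+y)+ = 14 transitions (3 symbol, 11 ε)
  (x ∪ y)((z ∪ y)+y)+ = 21 transitions (5 symbol, 16 ε)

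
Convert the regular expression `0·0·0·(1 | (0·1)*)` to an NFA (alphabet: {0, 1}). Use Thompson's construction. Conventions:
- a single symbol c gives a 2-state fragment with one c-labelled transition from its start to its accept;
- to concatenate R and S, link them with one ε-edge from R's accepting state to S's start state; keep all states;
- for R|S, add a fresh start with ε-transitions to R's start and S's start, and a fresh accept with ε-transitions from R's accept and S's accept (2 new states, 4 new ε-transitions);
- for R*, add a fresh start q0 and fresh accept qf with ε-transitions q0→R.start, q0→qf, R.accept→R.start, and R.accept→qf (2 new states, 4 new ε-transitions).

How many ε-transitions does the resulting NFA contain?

By structural recursion:
Each of the 6 symbol leaves contributes 0 ε-transitions.
  0·1 — 1 ε-transition
  (0·1)* — 5 ε-transitions
  1 | (0·1)* — 9 ε-transitions
  0·0·0·(1 | (0·1)*) — 12 ε-transitions

12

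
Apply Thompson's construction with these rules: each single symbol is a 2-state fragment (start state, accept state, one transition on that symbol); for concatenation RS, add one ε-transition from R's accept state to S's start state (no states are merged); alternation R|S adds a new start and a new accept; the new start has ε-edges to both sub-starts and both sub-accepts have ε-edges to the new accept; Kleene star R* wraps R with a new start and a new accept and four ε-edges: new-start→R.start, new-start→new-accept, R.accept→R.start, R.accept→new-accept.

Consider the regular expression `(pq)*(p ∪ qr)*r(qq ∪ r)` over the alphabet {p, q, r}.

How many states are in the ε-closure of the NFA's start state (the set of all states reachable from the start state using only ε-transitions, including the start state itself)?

Compute the ε-closure size of each fragment's start state recursively; a symbol fragment's start has no outgoing ε-edge, so its closure is just itself (size 1).
  pq : |closure| equals the left operand's closure size = 1 (its accept is not ε-reachable, so the closure stops there)
  (pq)* : the star's fresh start ε-reaches both the body's start and the fresh accept: |closure| = 2 + 1 = 3
  qr : same as the first factor's closure: |closure| = 1
  p ∪ qr : new start ε-reaches every alternative's start; none of them accept ε, so the new accept is not reached: |closure| = 1 + 1 + 1 = 3
  (p ∪ qr)* : |closure| = 1 (new start) + 3 (body) + 1 (new accept) = 5
  qq : |closure| equals the left operand's closure size = 1 (its accept is not ε-reachable, so the closure stops there)
  qq ∪ r : new start ε-reaches every alternative's start; none of them accept ε, so the new accept is not reached: |closure| = 1 + 1 + 1 = 3
  (pq)*(p ∪ qr)*r(qq ∪ r) : the left operand accepts ε, so the closure extends into the next operand (via the concat ε-link); |closure| = 3 + 5 + 1 = 9

9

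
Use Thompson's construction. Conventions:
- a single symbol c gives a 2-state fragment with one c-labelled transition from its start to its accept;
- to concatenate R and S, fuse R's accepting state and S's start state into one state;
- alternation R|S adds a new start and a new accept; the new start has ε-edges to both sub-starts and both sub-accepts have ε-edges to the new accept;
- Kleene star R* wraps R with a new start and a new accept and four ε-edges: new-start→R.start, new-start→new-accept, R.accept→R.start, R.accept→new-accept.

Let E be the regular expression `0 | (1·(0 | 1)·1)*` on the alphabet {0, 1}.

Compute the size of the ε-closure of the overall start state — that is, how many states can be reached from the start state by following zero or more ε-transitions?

6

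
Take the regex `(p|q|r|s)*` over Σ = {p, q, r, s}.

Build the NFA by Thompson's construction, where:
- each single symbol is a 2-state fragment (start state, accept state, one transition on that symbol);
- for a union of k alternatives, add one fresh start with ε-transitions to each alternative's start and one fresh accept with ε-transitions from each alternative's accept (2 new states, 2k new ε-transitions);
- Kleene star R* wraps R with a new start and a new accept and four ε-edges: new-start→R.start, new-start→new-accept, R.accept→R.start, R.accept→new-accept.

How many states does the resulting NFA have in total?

Recursing over subexpressions:
Each of the 4 symbol leaves contributes a 2-state fragment.
  p|q|r|s → 10 states
  (p|q|r|s)* → 12 states

12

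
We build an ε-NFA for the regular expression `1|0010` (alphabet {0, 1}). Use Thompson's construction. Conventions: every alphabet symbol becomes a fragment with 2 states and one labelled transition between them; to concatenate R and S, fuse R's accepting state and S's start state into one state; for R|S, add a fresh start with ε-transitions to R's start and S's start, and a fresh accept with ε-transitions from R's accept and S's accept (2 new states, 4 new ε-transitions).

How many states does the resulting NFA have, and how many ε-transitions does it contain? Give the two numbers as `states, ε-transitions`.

Bottom-up over the parse tree:
Each of the 5 symbol leaves contributes 2 states and 0 ε-transitions.
  0010 — 5 states, 0 ε-transitions
  1|0010 — 9 states, 4 ε-transitions

9, 4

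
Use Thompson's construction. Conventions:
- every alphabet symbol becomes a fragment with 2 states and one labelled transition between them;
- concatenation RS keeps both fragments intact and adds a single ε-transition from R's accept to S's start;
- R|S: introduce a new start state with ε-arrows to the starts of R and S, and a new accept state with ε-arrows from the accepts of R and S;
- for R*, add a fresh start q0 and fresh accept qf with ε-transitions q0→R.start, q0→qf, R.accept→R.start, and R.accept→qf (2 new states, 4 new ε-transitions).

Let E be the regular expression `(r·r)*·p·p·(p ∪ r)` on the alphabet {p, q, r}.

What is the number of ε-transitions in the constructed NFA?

12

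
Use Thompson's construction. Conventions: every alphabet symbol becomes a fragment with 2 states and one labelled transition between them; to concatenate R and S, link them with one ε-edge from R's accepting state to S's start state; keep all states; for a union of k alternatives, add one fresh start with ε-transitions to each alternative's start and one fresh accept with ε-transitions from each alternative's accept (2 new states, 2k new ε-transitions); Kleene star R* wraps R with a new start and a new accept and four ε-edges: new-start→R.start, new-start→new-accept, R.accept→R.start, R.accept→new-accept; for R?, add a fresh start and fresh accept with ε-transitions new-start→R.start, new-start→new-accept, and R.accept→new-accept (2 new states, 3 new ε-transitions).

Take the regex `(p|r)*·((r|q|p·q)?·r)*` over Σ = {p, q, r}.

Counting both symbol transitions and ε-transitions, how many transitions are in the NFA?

31

Building bottom-up:
Each of the 7 symbol leaves contributes 1 transition (1 symbol, 0 ε).
  p|r = 6 transitions (2 symbol, 4 ε)
  (p|r)* = 10 transitions (2 symbol, 8 ε)
  p·q = 3 transitions (2 symbol, 1 ε)
  r|q|p·q = 11 transitions (4 symbol, 7 ε)
  (r|q|p·q)? = 14 transitions (4 symbol, 10 ε)
  (r|q|p·q)?·r = 16 transitions (5 symbol, 11 ε)
  ((r|q|p·q)?·r)* = 20 transitions (5 symbol, 15 ε)
  (p|r)*·((r|q|p·q)?·r)* = 31 transitions (7 symbol, 24 ε)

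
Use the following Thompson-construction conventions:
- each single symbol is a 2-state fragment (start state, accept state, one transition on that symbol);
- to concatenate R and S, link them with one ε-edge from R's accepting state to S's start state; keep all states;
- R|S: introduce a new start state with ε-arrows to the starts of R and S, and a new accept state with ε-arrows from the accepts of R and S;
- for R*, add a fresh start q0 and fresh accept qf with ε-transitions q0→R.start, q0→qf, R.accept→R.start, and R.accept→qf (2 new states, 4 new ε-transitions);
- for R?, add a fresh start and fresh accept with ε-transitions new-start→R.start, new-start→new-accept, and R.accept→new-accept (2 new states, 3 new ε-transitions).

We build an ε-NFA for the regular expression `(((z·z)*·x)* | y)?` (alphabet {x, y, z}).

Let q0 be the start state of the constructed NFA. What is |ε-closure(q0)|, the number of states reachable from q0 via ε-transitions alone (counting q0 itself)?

Work bottom-up. For each fragment F, track |ε-closure(F.start)| and whether F's accept lies in that closure (i.e. whether F accepts ε). A single-symbol fragment has closure size 1 and does not accept ε.
  z·z — |ε-closure| equals the left operand's closure size = 1 (its accept is not ε-reachable, so the closure stops there)
  (z·z)* — the star's fresh start ε-reaches both the body's start and the fresh accept: |ε-closure| = 2 + 1 = 3
  (z·z)*·x — |ε-closure| = 3 + 1 = 4 (closure spills across the concat boundary because the left factor accepts ε)
  ((z·z)*·x)* — |ε-closure| = 1 (new start) + 4 (body) + 1 (new accept) = 6
  ((z·z)*·x)* | y — |ε-closure| = 1 (new start) + (6 + 1) + 1 (new accept, since some branch ε-reaches its own accept) = 9
  (((z·z)*·x)* | y)? — |ε-closure| = 1 (new start) + 9 (body) + 1 (new accept, via ε) = 11

11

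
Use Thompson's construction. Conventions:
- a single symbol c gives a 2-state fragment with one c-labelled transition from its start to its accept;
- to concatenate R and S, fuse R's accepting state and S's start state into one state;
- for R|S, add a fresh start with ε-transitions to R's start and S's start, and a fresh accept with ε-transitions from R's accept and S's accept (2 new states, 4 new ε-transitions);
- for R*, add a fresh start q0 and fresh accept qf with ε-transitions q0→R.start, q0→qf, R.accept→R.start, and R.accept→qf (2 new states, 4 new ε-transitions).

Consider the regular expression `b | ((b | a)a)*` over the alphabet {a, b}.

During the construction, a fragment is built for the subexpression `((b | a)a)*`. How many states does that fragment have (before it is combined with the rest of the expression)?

9

Fragment for `((b | a)a)*`:
Each of the 3 symbol leaves contributes a 2-state fragment.
  b | a — 6 states
  (b | a)a — 7 states
  ((b | a)a)* — 9 states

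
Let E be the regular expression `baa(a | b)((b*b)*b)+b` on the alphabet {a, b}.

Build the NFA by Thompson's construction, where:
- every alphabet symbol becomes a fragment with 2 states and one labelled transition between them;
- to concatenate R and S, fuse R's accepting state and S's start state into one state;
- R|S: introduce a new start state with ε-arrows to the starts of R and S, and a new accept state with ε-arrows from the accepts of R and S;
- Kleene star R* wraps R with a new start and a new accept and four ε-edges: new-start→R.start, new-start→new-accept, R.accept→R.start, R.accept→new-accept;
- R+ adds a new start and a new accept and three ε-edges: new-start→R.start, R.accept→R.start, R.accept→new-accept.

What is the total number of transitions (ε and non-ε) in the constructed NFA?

24

By structural recursion:
Each of the 9 symbol leaves contributes 1 transition (1 symbol, 0 ε).
  a | b : 6 transitions (2 symbol, 4 ε)
  b* : 5 transitions (1 symbol, 4 ε)
  b*b : 6 transitions (2 symbol, 4 ε)
  (b*b)* : 10 transitions (2 symbol, 8 ε)
  (b*b)*b : 11 transitions (3 symbol, 8 ε)
  ((b*b)*b)+ : 14 transitions (3 symbol, 11 ε)
  baa(a | b)((b*b)*b)+b : 24 transitions (9 symbol, 15 ε)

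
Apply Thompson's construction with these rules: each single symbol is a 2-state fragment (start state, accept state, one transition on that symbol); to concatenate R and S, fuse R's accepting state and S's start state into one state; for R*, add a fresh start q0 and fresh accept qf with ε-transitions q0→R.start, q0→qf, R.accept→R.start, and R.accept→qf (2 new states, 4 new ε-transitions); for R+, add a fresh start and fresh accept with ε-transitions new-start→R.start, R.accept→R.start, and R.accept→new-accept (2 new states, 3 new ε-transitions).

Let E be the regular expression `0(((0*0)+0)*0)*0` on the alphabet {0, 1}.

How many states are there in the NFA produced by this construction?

15

Recursing over subexpressions:
Each of the 6 symbol leaves contributes a 2-state fragment.
  0* = 4 states
  0*0 = 5 states
  (0*0)+ = 7 states
  (0*0)+0 = 8 states
  ((0*0)+0)* = 10 states
  ((0*0)+0)*0 = 11 states
  (((0*0)+0)*0)* = 13 states
  0(((0*0)+0)*0)*0 = 15 states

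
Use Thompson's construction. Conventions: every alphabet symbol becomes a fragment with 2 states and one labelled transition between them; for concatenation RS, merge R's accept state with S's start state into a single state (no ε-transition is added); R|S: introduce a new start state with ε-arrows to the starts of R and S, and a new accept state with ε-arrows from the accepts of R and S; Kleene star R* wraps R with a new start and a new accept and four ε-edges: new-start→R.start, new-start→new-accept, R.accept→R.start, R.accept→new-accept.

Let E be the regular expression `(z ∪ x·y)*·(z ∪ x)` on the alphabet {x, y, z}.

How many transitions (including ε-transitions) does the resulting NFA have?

17

Per subexpression:
Each of the 5 symbol leaves contributes 1 transition (1 symbol, 0 ε).
  x·y : 2 transitions (2 symbol, 0 ε)
  z ∪ x·y : 7 transitions (3 symbol, 4 ε)
  (z ∪ x·y)* : 11 transitions (3 symbol, 8 ε)
  z ∪ x : 6 transitions (2 symbol, 4 ε)
  (z ∪ x·y)*·(z ∪ x) : 17 transitions (5 symbol, 12 ε)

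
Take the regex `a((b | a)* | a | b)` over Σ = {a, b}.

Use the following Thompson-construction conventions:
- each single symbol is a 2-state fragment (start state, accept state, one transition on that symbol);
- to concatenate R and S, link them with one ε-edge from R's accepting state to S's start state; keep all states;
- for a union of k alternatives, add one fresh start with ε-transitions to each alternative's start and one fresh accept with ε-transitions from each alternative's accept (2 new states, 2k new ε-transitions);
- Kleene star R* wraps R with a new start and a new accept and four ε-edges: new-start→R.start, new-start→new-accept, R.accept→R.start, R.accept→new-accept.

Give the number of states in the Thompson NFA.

16

Building bottom-up:
Each of the 5 symbol leaves contributes a 2-state fragment.
  b | a — 6 states
  (b | a)* — 8 states
  (b | a)* | a | b — 14 states
  a((b | a)* | a | b) — 16 states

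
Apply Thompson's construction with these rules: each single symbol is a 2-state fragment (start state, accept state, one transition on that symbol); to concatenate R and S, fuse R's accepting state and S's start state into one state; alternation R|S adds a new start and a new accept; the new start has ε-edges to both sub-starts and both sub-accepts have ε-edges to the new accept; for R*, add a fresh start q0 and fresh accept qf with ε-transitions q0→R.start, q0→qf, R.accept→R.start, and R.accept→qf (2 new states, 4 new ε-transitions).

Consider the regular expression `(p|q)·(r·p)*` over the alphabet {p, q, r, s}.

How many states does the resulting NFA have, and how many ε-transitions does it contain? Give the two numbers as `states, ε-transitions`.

10, 8

Per subexpression:
Each of the 4 symbol leaves contributes 2 states and 0 ε-transitions.
  p|q = 6 states, 4 ε-transitions
  r·p = 3 states, 0 ε-transitions
  (r·p)* = 5 states, 4 ε-transitions
  (p|q)·(r·p)* = 10 states, 8 ε-transitions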